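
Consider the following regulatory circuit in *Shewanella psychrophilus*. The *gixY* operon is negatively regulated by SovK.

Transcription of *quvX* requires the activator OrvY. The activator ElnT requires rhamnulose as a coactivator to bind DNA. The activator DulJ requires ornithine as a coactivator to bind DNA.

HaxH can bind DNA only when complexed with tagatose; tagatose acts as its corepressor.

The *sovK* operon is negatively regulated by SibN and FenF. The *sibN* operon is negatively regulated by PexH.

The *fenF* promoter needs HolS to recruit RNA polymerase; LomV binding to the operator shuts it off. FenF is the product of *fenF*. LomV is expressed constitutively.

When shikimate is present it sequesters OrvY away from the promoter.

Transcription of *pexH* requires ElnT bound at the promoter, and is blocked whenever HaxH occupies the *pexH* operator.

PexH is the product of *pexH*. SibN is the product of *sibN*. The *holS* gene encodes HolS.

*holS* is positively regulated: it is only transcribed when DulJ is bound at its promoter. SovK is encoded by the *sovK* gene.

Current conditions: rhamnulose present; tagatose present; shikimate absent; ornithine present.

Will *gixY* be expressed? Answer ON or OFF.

ON

Tagatose is present, so HaxH is active.
Rhamnulose is present, so ElnT is active.
With repressor HaxH bound, *pexH* is not transcribed.
So PexH is not produced.
With no repressor bound, *sibN* is transcribed.
So SibN is produced and active.
Ornithine is present, so DulJ is active.
No repressor is bound and DulJ is active, so *holS* is transcribed.
So HolS is produced and active.
LomV is produced constitutively and is active.
With repressor LomV bound, *fenF* is not transcribed.
So FenF is not produced.
With repressor SibN bound, *sovK* is not transcribed.
So SovK is not produced.
With no repressor bound, *gixY* is transcribed.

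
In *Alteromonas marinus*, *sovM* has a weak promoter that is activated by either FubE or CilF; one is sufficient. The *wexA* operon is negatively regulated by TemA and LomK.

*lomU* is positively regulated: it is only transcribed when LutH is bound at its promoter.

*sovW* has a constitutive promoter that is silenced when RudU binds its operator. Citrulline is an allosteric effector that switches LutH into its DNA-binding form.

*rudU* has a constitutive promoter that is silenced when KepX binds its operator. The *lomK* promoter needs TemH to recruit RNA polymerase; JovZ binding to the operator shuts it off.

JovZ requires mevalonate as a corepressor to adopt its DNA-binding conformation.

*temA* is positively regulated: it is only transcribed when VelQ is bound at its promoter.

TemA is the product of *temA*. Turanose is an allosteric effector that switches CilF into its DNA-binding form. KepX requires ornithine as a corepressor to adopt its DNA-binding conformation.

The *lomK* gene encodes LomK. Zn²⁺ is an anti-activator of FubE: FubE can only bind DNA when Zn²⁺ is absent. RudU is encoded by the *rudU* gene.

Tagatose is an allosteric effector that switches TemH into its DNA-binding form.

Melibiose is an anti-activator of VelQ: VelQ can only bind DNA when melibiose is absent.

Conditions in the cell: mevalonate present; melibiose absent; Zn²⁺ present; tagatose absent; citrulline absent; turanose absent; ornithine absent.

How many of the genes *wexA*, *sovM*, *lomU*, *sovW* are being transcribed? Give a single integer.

0

Melibiose is absent, so VelQ is active.
No repressor is bound and VelQ is active, so *temA* is transcribed.
So TemA is produced and active.
Mevalonate is present, so JovZ is active.
Tagatose is absent, so TemH is inactive.
With repressor JovZ bound, *lomK* is not transcribed.
So LomK is not produced.
With repressor TemA bound, *wexA* is not transcribed.
→ *wexA* is OFF.
Zn²⁺ is present, so FubE is inactive.
Turanose is absent, so CilF is inactive.
No activator is available at the *sovM* promoter, so *sovM* is not transcribed.
→ *sovM* is OFF.
Citrulline is absent, so LutH is inactive.
Required activator LutH is absent, so *lomU* is not transcribed.
→ *lomU* is OFF.
Ornithine is absent, so KepX is inactive.
With no repressor bound, *rudU* is transcribed.
So RudU is produced and active.
With repressor RudU bound, *sovW* is not transcribed.
→ *sovW* is OFF.
0 of the 4 genes are transcribed.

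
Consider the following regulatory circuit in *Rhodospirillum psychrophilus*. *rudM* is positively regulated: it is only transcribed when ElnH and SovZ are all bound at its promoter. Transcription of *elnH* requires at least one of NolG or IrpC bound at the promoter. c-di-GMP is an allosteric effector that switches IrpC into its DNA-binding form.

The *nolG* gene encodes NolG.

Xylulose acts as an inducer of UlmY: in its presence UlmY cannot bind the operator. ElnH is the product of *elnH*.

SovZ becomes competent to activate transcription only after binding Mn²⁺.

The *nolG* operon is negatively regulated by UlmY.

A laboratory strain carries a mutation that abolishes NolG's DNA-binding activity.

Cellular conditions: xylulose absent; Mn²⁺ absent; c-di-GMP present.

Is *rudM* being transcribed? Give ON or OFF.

NolG is non-functional in this strain, so it has no effect.
c-di-GMP is present, so IrpC is active.
Activator IrpC is present, so *elnH* is transcribed.
So ElnH is produced and active.
Mn²⁺ is absent, so SovZ is inactive.
Required activator SovZ is absent, so *rudM* is not transcribed.

OFF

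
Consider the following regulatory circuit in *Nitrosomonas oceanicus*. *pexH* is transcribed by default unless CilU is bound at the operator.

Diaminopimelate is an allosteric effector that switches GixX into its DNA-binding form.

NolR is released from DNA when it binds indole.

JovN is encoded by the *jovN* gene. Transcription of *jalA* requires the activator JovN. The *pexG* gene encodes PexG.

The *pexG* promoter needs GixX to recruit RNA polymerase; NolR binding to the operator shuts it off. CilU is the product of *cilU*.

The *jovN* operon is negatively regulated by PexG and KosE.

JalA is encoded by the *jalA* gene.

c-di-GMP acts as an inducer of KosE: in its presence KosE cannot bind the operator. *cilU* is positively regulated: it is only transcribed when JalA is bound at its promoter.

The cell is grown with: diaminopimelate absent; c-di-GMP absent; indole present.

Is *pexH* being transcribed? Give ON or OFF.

ON

Indole is present, so NolR is inactive.
Diaminopimelate is absent, so GixX is inactive.
Required activator GixX is absent, so *pexG* is not transcribed.
So PexG is not produced.
c-di-GMP is absent, so KosE is active.
With repressor KosE bound, *jovN* is not transcribed.
So JovN is not produced.
Required activator JovN is absent, so *jalA* is not transcribed.
So JalA is not produced.
Required activator JalA is absent, so *cilU* is not transcribed.
So CilU is not produced.
With no repressor bound, *pexH* is transcribed.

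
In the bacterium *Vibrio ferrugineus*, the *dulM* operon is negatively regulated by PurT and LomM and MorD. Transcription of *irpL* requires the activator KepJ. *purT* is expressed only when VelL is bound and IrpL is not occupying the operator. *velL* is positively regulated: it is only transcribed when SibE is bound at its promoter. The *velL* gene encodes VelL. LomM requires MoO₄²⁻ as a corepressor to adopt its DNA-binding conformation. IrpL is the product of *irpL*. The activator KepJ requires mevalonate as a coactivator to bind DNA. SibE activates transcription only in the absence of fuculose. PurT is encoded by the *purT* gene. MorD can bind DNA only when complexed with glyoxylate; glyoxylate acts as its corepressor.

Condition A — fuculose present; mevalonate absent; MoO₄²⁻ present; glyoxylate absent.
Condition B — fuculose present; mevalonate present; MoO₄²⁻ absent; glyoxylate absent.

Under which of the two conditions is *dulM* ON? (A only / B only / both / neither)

B only

Condition A:
Fuculose is present, so SibE is inactive.
Required activator SibE is absent, so *velL* is not transcribed.
So VelL is not produced.
Mevalonate is absent, so KepJ is inactive.
Required activator KepJ is absent, so *irpL* is not transcribed.
So IrpL is not produced.
Required activator VelL is absent, so *purT* is not transcribed.
So PurT is not produced.
MoO₄²⁻ is present, so LomM is active.
Glyoxylate is absent, so MorD is inactive.
With repressor LomM bound, *dulM* is not transcribed.
→ *dulM* is OFF in A.
Condition B:
Fuculose is present, so SibE is inactive.
Required activator SibE is absent, so *velL* is not transcribed.
So VelL is not produced.
Mevalonate is present, so KepJ is active.
No repressor is bound and KepJ is active, so *irpL* is transcribed.
So IrpL is produced and active.
With repressor IrpL bound, *purT* is not transcribed.
So PurT is not produced.
MoO₄²⁻ is absent, so LomM is inactive.
Glyoxylate is absent, so MorD is inactive.
With no repressor bound, *dulM* is transcribed.
→ *dulM* is ON in B.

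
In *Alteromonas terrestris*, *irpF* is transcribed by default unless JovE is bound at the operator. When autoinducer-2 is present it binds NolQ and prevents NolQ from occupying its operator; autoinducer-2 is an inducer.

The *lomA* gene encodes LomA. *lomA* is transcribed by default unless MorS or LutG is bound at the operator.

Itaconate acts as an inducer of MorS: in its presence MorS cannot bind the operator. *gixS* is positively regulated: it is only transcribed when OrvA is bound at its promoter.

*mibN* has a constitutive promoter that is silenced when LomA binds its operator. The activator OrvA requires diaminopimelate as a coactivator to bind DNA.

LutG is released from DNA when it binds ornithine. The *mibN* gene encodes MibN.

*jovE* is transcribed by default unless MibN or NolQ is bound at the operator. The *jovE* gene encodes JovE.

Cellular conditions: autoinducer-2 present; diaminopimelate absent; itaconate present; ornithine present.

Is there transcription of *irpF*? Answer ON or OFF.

Itaconate is present, so MorS is inactive.
Ornithine is present, so LutG is inactive.
With no repressor bound, *lomA* is transcribed.
So LomA is produced and active.
With repressor LomA bound, *mibN* is not transcribed.
So MibN is not produced.
Autoinducer-2 is present, so NolQ is inactive.
With no repressor bound, *jovE* is transcribed.
So JovE is produced and active.
With repressor JovE bound, *irpF* is not transcribed.

OFF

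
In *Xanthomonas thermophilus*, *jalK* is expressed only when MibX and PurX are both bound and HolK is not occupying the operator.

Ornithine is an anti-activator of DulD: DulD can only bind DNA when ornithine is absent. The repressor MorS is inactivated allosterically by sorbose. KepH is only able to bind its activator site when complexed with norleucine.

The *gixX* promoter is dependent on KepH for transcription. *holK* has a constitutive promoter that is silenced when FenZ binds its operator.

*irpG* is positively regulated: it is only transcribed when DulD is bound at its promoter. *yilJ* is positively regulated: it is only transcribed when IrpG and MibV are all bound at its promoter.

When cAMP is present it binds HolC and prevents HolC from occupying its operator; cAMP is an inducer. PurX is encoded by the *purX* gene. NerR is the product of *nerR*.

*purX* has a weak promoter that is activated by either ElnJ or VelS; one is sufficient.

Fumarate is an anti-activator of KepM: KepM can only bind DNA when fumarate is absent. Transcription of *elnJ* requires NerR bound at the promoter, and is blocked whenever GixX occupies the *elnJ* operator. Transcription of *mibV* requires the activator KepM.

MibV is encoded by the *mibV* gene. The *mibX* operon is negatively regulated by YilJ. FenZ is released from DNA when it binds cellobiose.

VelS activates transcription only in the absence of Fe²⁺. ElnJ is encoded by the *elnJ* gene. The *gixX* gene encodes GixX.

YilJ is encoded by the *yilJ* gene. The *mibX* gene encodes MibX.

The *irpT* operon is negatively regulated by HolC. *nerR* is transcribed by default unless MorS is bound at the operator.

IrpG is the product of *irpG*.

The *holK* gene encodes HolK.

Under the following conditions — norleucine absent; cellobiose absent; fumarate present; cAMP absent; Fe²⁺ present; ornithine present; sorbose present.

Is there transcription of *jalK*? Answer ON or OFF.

ON

Ornithine is present, so DulD is inactive.
Required activator DulD is absent, so *irpG* is not transcribed.
So IrpG is not produced.
Fumarate is present, so KepM is inactive.
Required activator KepM is absent, so *mibV* is not transcribed.
So MibV is not produced.
Required activator IrpG is absent, so *yilJ* is not transcribed.
So YilJ is not produced.
With no repressor bound, *mibX* is transcribed.
So MibX is produced and active.
Sorbose is present, so MorS is inactive.
With no repressor bound, *nerR* is transcribed.
So NerR is produced and active.
Norleucine is absent, so KepH is inactive.
Required activator KepH is absent, so *gixX* is not transcribed.
So GixX is not produced.
No repressor is bound and NerR is active, so *elnJ* is transcribed.
So ElnJ is produced and active.
Fe²⁺ is present, so VelS is inactive.
Activator ElnJ is present, so *purX* is transcribed.
So PurX is produced and active.
Cellobiose is absent, so FenZ is active.
With repressor FenZ bound, *holK* is not transcribed.
So HolK is not produced.
No repressor is bound and MibX and PurX are active, so *jalK* is transcribed.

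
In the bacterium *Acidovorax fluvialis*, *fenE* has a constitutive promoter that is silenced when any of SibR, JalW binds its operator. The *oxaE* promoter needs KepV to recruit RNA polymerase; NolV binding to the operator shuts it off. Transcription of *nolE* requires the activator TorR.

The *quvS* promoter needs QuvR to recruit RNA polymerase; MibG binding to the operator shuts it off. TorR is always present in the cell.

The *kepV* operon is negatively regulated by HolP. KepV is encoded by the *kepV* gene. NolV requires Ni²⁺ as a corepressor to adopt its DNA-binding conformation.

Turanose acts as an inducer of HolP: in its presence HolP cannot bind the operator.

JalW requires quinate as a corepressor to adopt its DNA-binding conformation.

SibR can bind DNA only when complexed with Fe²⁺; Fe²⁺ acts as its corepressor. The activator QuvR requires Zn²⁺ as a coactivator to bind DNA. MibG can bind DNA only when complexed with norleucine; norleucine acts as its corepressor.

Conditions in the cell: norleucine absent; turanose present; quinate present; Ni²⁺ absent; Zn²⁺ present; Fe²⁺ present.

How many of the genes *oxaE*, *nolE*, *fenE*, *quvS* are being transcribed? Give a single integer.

Turanose is present, so HolP is inactive.
With no repressor bound, *kepV* is transcribed.
So KepV is produced and active.
Ni²⁺ is absent, so NolV is inactive.
No repressor is bound and KepV is active, so *oxaE* is transcribed.
→ *oxaE* is ON.
TorR is produced constitutively and is active.
No repressor is bound and TorR is active, so *nolE* is transcribed.
→ *nolE* is ON.
Fe²⁺ is present, so SibR is active.
Quinate is present, so JalW is active.
With repressor SibR bound, *fenE* is not transcribed.
→ *fenE* is OFF.
Norleucine is absent, so MibG is inactive.
Zn²⁺ is present, so QuvR is active.
No repressor is bound and QuvR is active, so *quvS* is transcribed.
→ *quvS* is ON.
3 of the 4 genes are transcribed.

3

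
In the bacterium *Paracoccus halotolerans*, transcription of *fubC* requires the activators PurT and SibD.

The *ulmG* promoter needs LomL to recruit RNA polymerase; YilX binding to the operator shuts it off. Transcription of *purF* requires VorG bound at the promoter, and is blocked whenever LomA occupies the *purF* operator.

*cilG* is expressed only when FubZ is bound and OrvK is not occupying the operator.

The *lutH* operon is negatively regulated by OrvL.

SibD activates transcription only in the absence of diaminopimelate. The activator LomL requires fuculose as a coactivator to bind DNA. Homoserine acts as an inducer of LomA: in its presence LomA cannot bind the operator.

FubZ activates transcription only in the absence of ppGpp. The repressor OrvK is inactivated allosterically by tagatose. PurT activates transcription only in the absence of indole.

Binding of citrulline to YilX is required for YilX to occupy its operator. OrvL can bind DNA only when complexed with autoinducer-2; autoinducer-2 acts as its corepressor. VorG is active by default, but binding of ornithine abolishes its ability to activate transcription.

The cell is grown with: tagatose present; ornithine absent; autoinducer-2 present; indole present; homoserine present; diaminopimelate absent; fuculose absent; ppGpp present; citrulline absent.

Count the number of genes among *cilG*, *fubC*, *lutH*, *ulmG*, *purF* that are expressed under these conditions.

ppGpp is present, so FubZ is inactive.
Tagatose is present, so OrvK is inactive.
Required activator FubZ is absent, so *cilG* is not transcribed.
→ *cilG* is OFF.
Indole is present, so PurT is inactive.
Diaminopimelate is absent, so SibD is active.
Required activator PurT is absent, so *fubC* is not transcribed.
→ *fubC* is OFF.
Autoinducer-2 is present, so OrvL is active.
With repressor OrvL bound, *lutH* is not transcribed.
→ *lutH* is OFF.
Fuculose is absent, so LomL is inactive.
Citrulline is absent, so YilX is inactive.
Required activator LomL is absent, so *ulmG* is not transcribed.
→ *ulmG* is OFF.
Ornithine is absent, so VorG is active.
Homoserine is present, so LomA is inactive.
No repressor is bound and VorG is active, so *purF* is transcribed.
→ *purF* is ON.
1 of the 5 genes is transcribed.

1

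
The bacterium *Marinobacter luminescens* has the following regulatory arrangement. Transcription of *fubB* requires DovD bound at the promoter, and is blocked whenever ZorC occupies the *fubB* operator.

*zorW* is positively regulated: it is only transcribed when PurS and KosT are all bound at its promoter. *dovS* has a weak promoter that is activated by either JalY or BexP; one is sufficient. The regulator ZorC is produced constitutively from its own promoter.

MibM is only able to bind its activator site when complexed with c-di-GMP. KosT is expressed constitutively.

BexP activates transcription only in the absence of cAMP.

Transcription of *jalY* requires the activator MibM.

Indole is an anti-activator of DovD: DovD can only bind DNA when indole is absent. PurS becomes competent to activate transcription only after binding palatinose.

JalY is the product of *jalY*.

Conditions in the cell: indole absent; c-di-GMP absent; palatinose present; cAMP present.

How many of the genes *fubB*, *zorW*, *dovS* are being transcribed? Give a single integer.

ZorC is produced constitutively and is active.
Indole is absent, so DovD is active.
With repressor ZorC bound, *fubB* is not transcribed.
→ *fubB* is OFF.
Palatinose is present, so PurS is active.
KosT is produced constitutively and is active.
No repressor is bound and PurS and KosT are active, so *zorW* is transcribed.
→ *zorW* is ON.
c-di-GMP is absent, so MibM is inactive.
Required activator MibM is absent, so *jalY* is not transcribed.
So JalY is not produced.
cAMP is present, so BexP is inactive.
No activator is available at the *dovS* promoter, so *dovS* is not transcribed.
→ *dovS* is OFF.
1 of the 3 genes is transcribed.

1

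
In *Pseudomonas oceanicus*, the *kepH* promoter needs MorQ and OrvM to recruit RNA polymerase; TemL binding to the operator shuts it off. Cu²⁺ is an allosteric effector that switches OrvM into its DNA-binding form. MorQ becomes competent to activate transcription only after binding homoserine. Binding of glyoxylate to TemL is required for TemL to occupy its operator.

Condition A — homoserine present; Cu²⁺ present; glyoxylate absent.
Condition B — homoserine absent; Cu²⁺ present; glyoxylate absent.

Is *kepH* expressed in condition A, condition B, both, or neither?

A only

Condition A:
Homoserine is present, so MorQ is active.
Cu²⁺ is present, so OrvM is active.
Glyoxylate is absent, so TemL is inactive.
No repressor is bound and MorQ and OrvM are active, so *kepH* is transcribed.
→ *kepH* is ON in A.
Condition B:
Homoserine is absent, so MorQ is inactive.
Cu²⁺ is present, so OrvM is active.
Glyoxylate is absent, so TemL is inactive.
Required activator MorQ is absent, so *kepH* is not transcribed.
→ *kepH* is OFF in B.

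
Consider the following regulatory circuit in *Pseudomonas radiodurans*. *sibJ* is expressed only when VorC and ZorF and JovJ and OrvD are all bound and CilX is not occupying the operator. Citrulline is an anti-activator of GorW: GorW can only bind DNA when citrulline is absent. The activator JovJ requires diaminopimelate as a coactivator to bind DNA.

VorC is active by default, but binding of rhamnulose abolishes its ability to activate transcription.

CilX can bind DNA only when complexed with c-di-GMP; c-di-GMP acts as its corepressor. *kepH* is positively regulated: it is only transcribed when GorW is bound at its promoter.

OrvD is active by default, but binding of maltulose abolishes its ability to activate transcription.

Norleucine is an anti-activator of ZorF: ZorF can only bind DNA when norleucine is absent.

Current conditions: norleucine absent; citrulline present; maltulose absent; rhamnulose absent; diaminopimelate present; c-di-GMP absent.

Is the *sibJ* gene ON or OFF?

ON

Rhamnulose is absent, so VorC is active.
Norleucine is absent, so ZorF is active.
c-di-GMP is absent, so CilX is inactive.
Diaminopimelate is present, so JovJ is active.
Maltulose is absent, so OrvD is active.
No repressor is bound and VorC and ZorF and JovJ and OrvD are active, so *sibJ* is transcribed.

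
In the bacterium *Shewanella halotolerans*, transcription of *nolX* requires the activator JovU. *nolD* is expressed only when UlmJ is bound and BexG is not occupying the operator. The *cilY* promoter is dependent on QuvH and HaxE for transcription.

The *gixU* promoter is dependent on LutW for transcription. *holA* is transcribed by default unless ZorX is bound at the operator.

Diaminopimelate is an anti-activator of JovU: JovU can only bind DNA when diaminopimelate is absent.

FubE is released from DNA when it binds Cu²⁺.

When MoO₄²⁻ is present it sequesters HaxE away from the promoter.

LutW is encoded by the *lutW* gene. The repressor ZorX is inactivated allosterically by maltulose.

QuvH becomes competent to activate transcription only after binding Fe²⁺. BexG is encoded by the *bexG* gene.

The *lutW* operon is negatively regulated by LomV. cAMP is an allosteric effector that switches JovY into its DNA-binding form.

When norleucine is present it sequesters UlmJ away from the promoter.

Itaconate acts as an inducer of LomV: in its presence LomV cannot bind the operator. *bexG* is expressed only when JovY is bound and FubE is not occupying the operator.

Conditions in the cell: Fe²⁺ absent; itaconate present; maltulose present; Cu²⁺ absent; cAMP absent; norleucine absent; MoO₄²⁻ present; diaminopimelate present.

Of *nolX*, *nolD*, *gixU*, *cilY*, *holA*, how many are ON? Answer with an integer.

3

Diaminopimelate is present, so JovU is inactive.
Required activator JovU is absent, so *nolX* is not transcribed.
→ *nolX* is OFF.
cAMP is absent, so JovY is inactive.
Cu²⁺ is absent, so FubE is active.
With repressor FubE bound, *bexG* is not transcribed.
So BexG is not produced.
Norleucine is absent, so UlmJ is active.
No repressor is bound and UlmJ is active, so *nolD* is transcribed.
→ *nolD* is ON.
Itaconate is present, so LomV is inactive.
With no repressor bound, *lutW* is transcribed.
So LutW is produced and active.
No repressor is bound and LutW is active, so *gixU* is transcribed.
→ *gixU* is ON.
Fe²⁺ is absent, so QuvH is inactive.
MoO₄²⁻ is present, so HaxE is inactive.
Required activator QuvH is absent, so *cilY* is not transcribed.
→ *cilY* is OFF.
Maltulose is present, so ZorX is inactive.
With no repressor bound, *holA* is transcribed.
→ *holA* is ON.
3 of the 5 genes are transcribed.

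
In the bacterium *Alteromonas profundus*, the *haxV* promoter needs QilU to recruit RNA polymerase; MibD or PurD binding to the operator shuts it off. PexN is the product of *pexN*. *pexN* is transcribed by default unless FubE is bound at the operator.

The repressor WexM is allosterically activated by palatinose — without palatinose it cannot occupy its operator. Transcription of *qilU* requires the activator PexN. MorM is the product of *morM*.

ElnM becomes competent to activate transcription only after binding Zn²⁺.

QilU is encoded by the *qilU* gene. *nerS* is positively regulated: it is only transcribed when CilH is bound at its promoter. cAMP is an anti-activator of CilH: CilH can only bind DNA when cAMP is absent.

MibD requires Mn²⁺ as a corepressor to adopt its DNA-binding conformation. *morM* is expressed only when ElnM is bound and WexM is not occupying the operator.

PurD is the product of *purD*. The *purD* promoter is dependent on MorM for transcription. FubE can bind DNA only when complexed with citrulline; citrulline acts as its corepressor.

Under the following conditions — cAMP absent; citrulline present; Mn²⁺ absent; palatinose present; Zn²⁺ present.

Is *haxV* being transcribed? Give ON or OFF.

Mn²⁺ is absent, so MibD is inactive.
Citrulline is present, so FubE is active.
With repressor FubE bound, *pexN* is not transcribed.
So PexN is not produced.
Required activator PexN is absent, so *qilU* is not transcribed.
So QilU is not produced.
Palatinose is present, so WexM is active.
Zn²⁺ is present, so ElnM is active.
With repressor WexM bound, *morM* is not transcribed.
So MorM is not produced.
Required activator MorM is absent, so *purD* is not transcribed.
So PurD is not produced.
Required activator QilU is absent, so *haxV* is not transcribed.

OFF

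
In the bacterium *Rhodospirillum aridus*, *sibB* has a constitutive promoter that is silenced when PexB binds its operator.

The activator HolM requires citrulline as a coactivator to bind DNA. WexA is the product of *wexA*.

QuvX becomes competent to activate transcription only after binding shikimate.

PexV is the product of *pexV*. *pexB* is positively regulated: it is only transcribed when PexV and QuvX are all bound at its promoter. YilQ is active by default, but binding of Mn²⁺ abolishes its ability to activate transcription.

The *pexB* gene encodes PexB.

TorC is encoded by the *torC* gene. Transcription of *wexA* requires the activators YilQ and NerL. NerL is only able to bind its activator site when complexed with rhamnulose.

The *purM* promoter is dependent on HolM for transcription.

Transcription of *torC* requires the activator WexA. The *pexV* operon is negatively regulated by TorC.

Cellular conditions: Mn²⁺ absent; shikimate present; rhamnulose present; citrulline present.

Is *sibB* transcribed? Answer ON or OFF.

ON

Mn²⁺ is absent, so YilQ is active.
Rhamnulose is present, so NerL is active.
No repressor is bound and YilQ and NerL are active, so *wexA* is transcribed.
So WexA is produced and active.
No repressor is bound and WexA is active, so *torC* is transcribed.
So TorC is produced and active.
With repressor TorC bound, *pexV* is not transcribed.
So PexV is not produced.
Shikimate is present, so QuvX is active.
Required activator PexV is absent, so *pexB* is not transcribed.
So PexB is not produced.
With no repressor bound, *sibB* is transcribed.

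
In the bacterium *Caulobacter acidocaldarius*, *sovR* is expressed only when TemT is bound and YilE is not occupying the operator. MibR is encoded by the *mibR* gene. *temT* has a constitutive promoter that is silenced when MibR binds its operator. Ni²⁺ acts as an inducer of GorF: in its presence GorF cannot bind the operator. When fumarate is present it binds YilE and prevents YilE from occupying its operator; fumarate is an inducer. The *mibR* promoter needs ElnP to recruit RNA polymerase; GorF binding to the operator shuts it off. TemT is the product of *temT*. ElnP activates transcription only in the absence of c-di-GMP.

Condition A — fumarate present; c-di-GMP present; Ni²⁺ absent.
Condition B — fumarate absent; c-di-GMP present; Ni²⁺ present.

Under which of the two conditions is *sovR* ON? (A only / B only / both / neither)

Condition A:
Fumarate is present, so YilE is inactive.
c-di-GMP is present, so ElnP is inactive.
Ni²⁺ is absent, so GorF is active.
With repressor GorF bound, *mibR* is not transcribed.
So MibR is not produced.
With no repressor bound, *temT* is transcribed.
So TemT is produced and active.
No repressor is bound and TemT is active, so *sovR* is transcribed.
→ *sovR* is ON in A.
Condition B:
Fumarate is absent, so YilE is active.
c-di-GMP is present, so ElnP is inactive.
Ni²⁺ is present, so GorF is inactive.
Required activator ElnP is absent, so *mibR* is not transcribed.
So MibR is not produced.
With no repressor bound, *temT* is transcribed.
So TemT is produced and active.
With repressor YilE bound, *sovR* is not transcribed.
→ *sovR* is OFF in B.

A only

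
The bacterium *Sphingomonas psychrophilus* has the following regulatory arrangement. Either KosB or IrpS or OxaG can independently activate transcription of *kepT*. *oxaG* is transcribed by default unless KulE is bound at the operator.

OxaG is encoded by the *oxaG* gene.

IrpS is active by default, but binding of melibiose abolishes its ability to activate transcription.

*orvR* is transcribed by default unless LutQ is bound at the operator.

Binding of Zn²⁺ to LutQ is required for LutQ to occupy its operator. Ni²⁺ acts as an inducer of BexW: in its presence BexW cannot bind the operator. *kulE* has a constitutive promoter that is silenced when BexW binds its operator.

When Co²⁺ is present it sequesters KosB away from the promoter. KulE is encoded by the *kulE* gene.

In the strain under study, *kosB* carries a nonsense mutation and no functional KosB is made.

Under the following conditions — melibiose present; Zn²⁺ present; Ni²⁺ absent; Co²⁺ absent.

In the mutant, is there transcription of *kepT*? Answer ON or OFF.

KosB is non-functional in this strain, so it has no effect.
Melibiose is present, so IrpS is inactive.
Ni²⁺ is absent, so BexW is active.
With repressor BexW bound, *kulE* is not transcribed.
So KulE is not produced.
With no repressor bound, *oxaG* is transcribed.
So OxaG is produced and active.
Activator OxaG is present, so *kepT* is transcribed.

ON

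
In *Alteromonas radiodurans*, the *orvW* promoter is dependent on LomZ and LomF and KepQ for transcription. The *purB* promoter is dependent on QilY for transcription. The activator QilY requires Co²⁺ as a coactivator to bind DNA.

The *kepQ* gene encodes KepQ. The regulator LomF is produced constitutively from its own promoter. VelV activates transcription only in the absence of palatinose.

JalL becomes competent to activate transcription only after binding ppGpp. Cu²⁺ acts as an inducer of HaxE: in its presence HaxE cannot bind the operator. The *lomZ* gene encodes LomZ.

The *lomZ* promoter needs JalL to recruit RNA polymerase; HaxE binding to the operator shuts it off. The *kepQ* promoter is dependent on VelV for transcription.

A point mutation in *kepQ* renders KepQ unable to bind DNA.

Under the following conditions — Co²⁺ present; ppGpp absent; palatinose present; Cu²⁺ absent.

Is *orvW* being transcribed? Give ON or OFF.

OFF

Cu²⁺ is absent, so HaxE is active.
ppGpp is absent, so JalL is inactive.
With repressor HaxE bound, *lomZ* is not transcribed.
So LomZ is not produced.
LomF is produced constitutively and is active.
KepQ is non-functional in this strain, so it has no effect.
Required activator LomZ is absent, so *orvW* is not transcribed.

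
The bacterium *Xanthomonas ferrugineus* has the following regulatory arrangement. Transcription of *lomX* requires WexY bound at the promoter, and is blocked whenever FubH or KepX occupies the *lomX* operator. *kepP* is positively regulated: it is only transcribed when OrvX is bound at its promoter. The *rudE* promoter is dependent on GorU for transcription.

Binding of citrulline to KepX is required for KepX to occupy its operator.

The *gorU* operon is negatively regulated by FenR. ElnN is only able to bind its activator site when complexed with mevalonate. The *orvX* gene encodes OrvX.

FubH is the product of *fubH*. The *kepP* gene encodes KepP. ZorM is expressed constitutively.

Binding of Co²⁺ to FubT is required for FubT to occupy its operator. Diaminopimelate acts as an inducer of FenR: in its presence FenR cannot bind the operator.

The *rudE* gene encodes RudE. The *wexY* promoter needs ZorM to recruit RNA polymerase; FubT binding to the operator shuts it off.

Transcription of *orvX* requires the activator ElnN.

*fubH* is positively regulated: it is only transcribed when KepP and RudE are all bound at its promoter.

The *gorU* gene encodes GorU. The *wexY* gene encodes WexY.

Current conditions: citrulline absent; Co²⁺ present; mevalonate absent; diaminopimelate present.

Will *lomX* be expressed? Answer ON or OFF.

Mevalonate is absent, so ElnN is inactive.
Required activator ElnN is absent, so *orvX* is not transcribed.
So OrvX is not produced.
Required activator OrvX is absent, so *kepP* is not transcribed.
So KepP is not produced.
Diaminopimelate is present, so FenR is inactive.
With no repressor bound, *gorU* is transcribed.
So GorU is produced and active.
No repressor is bound and GorU is active, so *rudE* is transcribed.
So RudE is produced and active.
Required activator KepP is absent, so *fubH* is not transcribed.
So FubH is not produced.
Citrulline is absent, so KepX is inactive.
Co²⁺ is present, so FubT is active.
ZorM is produced constitutively and is active.
With repressor FubT bound, *wexY* is not transcribed.
So WexY is not produced.
Required activator WexY is absent, so *lomX* is not transcribed.

OFF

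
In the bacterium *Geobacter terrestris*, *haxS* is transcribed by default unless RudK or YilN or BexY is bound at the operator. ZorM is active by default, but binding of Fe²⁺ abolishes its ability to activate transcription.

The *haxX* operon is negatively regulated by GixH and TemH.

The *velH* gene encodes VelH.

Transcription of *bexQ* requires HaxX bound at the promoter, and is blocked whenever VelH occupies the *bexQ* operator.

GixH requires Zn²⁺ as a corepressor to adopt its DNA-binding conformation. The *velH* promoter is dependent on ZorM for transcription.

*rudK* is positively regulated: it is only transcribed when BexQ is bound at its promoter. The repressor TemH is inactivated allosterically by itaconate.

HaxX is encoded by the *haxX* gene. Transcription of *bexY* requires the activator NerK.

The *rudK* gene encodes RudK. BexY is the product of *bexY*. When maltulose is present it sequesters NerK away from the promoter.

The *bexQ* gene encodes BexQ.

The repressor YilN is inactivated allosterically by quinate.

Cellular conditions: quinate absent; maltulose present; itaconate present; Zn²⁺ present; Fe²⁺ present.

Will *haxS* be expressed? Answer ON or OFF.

Fe²⁺ is present, so ZorM is inactive.
Required activator ZorM is absent, so *velH* is not transcribed.
So VelH is not produced.
Zn²⁺ is present, so GixH is active.
Itaconate is present, so TemH is inactive.
With repressor GixH bound, *haxX* is not transcribed.
So HaxX is not produced.
Required activator HaxX is absent, so *bexQ* is not transcribed.
So BexQ is not produced.
Required activator BexQ is absent, so *rudK* is not transcribed.
So RudK is not produced.
Quinate is absent, so YilN is active.
Maltulose is present, so NerK is inactive.
Required activator NerK is absent, so *bexY* is not transcribed.
So BexY is not produced.
With repressor YilN bound, *haxS* is not transcribed.

OFF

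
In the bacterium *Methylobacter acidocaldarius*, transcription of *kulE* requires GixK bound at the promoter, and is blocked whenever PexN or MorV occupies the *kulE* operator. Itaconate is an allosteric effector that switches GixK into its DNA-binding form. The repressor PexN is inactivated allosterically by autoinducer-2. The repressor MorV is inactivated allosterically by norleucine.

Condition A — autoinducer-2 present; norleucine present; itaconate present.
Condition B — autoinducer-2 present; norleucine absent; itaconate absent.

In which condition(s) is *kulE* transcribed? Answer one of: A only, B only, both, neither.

Condition A:
Autoinducer-2 is present, so PexN is inactive.
Norleucine is present, so MorV is inactive.
Itaconate is present, so GixK is active.
No repressor is bound and GixK is active, so *kulE* is transcribed.
→ *kulE* is ON in A.
Condition B:
Autoinducer-2 is present, so PexN is inactive.
Norleucine is absent, so MorV is active.
Itaconate is absent, so GixK is inactive.
With repressor MorV bound, *kulE* is not transcribed.
→ *kulE* is OFF in B.

A only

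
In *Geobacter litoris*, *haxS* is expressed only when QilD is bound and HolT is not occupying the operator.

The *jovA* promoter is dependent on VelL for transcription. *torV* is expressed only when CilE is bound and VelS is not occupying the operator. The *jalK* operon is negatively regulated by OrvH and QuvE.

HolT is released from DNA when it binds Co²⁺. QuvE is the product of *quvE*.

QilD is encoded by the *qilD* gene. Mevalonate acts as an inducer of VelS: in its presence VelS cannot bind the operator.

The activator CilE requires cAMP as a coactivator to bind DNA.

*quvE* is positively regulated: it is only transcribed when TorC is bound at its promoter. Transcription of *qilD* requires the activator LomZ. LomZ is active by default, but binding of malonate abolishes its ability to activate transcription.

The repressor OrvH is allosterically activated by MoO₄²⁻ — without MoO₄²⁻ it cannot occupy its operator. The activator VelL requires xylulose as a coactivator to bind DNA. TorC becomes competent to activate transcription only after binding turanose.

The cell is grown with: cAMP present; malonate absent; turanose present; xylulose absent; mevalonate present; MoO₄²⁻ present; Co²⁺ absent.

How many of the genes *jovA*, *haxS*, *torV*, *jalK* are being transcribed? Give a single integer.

1

Xylulose is absent, so VelL is inactive.
Required activator VelL is absent, so *jovA* is not transcribed.
→ *jovA* is OFF.
Co²⁺ is absent, so HolT is active.
Malonate is absent, so LomZ is active.
No repressor is bound and LomZ is active, so *qilD* is transcribed.
So QilD is produced and active.
With repressor HolT bound, *haxS* is not transcribed.
→ *haxS* is OFF.
Mevalonate is present, so VelS is inactive.
cAMP is present, so CilE is active.
No repressor is bound and CilE is active, so *torV* is transcribed.
→ *torV* is ON.
MoO₄²⁻ is present, so OrvH is active.
Turanose is present, so TorC is active.
No repressor is bound and TorC is active, so *quvE* is transcribed.
So QuvE is produced and active.
With repressor OrvH bound, *jalK* is not transcribed.
→ *jalK* is OFF.
1 of the 4 genes is transcribed.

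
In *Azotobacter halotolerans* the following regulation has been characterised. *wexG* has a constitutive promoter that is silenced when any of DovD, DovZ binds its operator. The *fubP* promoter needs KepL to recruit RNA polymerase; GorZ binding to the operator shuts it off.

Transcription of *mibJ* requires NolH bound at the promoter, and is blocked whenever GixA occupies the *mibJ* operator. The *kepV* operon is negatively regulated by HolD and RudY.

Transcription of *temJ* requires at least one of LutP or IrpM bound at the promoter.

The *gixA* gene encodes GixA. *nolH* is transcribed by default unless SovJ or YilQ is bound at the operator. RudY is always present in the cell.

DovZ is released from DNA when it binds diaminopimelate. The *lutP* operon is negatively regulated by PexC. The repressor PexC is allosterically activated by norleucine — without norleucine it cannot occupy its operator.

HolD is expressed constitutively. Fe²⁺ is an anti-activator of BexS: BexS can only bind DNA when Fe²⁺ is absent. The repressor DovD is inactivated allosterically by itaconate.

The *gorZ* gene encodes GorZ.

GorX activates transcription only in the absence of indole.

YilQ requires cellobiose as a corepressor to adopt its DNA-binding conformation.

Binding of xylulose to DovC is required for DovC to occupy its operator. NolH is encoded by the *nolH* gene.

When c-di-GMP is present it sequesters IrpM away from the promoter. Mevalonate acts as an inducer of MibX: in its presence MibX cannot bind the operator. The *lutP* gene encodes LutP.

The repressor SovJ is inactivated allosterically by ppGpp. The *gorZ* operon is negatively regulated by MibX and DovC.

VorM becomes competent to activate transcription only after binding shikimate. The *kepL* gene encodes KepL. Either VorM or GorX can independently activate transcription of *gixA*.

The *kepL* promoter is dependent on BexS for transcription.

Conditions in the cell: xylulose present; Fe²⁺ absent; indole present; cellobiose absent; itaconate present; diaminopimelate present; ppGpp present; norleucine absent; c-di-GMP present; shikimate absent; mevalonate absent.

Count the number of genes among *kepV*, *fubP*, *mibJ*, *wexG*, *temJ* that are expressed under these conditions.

4

HolD is produced constitutively and is active.
RudY is produced constitutively and is active.
With repressor HolD bound, *kepV* is not transcribed.
→ *kepV* is OFF.
Fe²⁺ is absent, so BexS is active.
No repressor is bound and BexS is active, so *kepL* is transcribed.
So KepL is produced and active.
Mevalonate is absent, so MibX is active.
Xylulose is present, so DovC is active.
With repressor MibX bound, *gorZ* is not transcribed.
So GorZ is not produced.
No repressor is bound and KepL is active, so *fubP* is transcribed.
→ *fubP* is ON.
ppGpp is present, so SovJ is inactive.
Cellobiose is absent, so YilQ is inactive.
With no repressor bound, *nolH* is transcribed.
So NolH is produced and active.
Shikimate is absent, so VorM is inactive.
Indole is present, so GorX is inactive.
No activator is available at the *gixA* promoter, so *gixA* is not transcribed.
So GixA is not produced.
No repressor is bound and NolH is active, so *mibJ* is transcribed.
→ *mibJ* is ON.
Itaconate is present, so DovD is inactive.
Diaminopimelate is present, so DovZ is inactive.
With no repressor bound, *wexG* is transcribed.
→ *wexG* is ON.
Norleucine is absent, so PexC is inactive.
With no repressor bound, *lutP* is transcribed.
So LutP is produced and active.
c-di-GMP is present, so IrpM is inactive.
Activator LutP is present, so *temJ* is transcribed.
→ *temJ* is ON.
4 of the 5 genes are transcribed.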